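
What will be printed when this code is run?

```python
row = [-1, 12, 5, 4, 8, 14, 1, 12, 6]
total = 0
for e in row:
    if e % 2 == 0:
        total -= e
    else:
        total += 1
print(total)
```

-53

e=-1: not even, total = 0+1 = 1
e=12: even, total = 1-12 = -11
e=5: not even, total = (-11)+1 = -10
e=4: even, total = (-10)-4 = -14
e=8: even, total = (-14)-8 = -22
e=14: even, total = (-22)-14 = -36
e=1: not even, total = (-36)+1 = -35
e=12: even, total = (-35)-12 = -47
e=6: even, total = (-47)-6 = -53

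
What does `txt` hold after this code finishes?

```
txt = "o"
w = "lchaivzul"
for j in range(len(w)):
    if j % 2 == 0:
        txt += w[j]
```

j=0: add 'l' → 'ol'
j=1: skip
j=2: add 'h' → 'olh'
j=3: skip
j=4: add 'i' → 'olhi'
j=5: skip
j=6: add 'z' → 'olhiz'
j=7: skip
j=8: add 'l' → 'olhizl'

'olhizl'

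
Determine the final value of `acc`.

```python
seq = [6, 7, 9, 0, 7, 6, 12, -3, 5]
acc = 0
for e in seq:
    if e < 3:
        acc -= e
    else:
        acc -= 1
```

e=6: not <3, acc = 0-1 = -1
e=7: not <3, acc = (-1)-1 = -2
e=9: not <3, acc = (-2)-1 = -3
e=0: <3, acc = (-3)-0 = -3
e=7: not <3, acc = (-3)-1 = -4
e=6: not <3, acc = (-4)-1 = -5
e=12: not <3, acc = (-5)-1 = -6
e=-3: <3, acc = (-6)-(-3) = -3
e=5: not <3, acc = (-3)-1 = -4

-4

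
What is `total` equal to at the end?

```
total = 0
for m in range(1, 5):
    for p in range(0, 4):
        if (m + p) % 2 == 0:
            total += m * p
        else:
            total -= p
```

m=1,p=0: odd sum, total = 0-0 = 0
m=1,p=1: even sum, total = 0+1 = 1
m=1,p=2: odd sum, total = 1-2 = -1
m=1,p=3: even sum, total = (-1)+3 = 2
m=2,p=0: even sum, total = 2+0 = 2
m=2,p=1: odd sum, total = 2-1 = 1
m=2,p=2: even sum, total = 1+4 = 5
m=2,p=3: odd sum, total = 5-3 = 2
m=3,p=0: odd sum, total = 2-0 = 2
m=3,p=1: even sum, total = 2+3 = 5
m=3,p=2: odd sum, total = 5-2 = 3
m=3,p=3: even sum, total = 3+9 = 12
m=4,p=0: even sum, total = 12+0 = 12
m=4,p=1: odd sum, total = 12-1 = 11
m=4,p=2: even sum, total = 11+8 = 19
m=4,p=3: odd sum, total = 19-3 = 16

16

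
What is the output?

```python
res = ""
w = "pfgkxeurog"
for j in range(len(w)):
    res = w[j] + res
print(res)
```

goruexkgfp

j=0: prepend 'p' → 'p'
j=1: prepend 'f' → 'fp'
j=2: prepend 'g' → 'gfp'
j=3: prepend 'k' → 'kgfp'
j=4: prepend 'x' → 'xkgfp'
j=5: prepend 'e' → 'exkgfp'
j=6: prepend 'u' → 'uexkgfp'
j=7: prepend 'r' → 'ruexkgfp'
j=8: prepend 'o' → 'oruexkgfp'
j=9: prepend 'g' → 'goruexkgfp'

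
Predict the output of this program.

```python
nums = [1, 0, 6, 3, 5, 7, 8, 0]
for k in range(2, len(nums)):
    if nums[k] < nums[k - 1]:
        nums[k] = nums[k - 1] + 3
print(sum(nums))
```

82

k=2: 6>=0, unchanged → [1, 0, 6, 3, 5, 7, 8, 0]
k=3: 3<6, nums[3] = 6+3 = 9 → [1, 0, 6, 9, 5, 7, 8, 0]
k=4: 5<9, nums[4] = 9+3 = 12 → [1, 0, 6, 9, 12, 7, 8, 0]
k=5: 7<12, nums[5] = 12+3 = 15 → [1, 0, 6, 9, 12, 15, 8, 0]
k=6: 8<15, nums[6] = 15+3 = 18 → [1, 0, 6, 9, 12, 15, 18, 0]
k=7: 0<18, nums[7] = 18+3 = 21 → [1, 0, 6, 9, 12, 15, 18, 21]
sum = 82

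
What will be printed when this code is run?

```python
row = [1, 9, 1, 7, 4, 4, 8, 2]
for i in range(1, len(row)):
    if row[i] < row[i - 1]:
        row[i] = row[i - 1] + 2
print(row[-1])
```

i=1: 9>=1, unchanged → [1, 9, 1, 7, 4, 4, 8, 2]
i=2: 1<9, row[2] = 9+2 = 11 → [1, 9, 11, 7, 4, 4, 8, 2]
i=3: 7<11, row[3] = 11+2 = 13 → [1, 9, 11, 13, 4, 4, 8, 2]
i=4: 4<13, row[4] = 13+2 = 15 → [1, 9, 11, 13, 15, 4, 8, 2]
i=5: 4<15, row[5] = 15+2 = 17 → [1, 9, 11, 13, 15, 17, 8, 2]
i=6: 8<17, row[6] = 17+2 = 19 → [1, 9, 11, 13, 15, 17, 19, 2]
i=7: 2<19, row[7] = 19+2 = 21 → [1, 9, 11, 13, 15, 17, 19, 21]

21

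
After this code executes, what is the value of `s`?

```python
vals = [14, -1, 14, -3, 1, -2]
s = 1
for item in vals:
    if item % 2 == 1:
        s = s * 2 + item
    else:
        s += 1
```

12

item=14: not odd, s = 1+1 = 2
item=-1: odd, s = 2*2+(-1) = 3
item=14: not odd, s = 3+1 = 4
item=-3: odd, s = 4*2+(-3) = 5
item=1: odd, s = 5*2+1 = 11
item=-2: not odd, s = 11+1 = 12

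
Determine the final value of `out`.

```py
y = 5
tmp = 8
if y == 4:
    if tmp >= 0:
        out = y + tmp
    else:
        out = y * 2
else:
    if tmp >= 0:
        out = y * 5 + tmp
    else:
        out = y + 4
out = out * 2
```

y=5, tmp=8
y == 4 is False; tmp >= 0 is True
→ out = y * 5 + tmp = 33
out = 33*2 = 66

66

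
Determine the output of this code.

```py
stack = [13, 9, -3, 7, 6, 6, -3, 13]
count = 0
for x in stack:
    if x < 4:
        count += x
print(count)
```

x=13: not <4
x=9: not <4
x=-3: <4, count = 0+(-3) = -3
x=7: not <4
x=6: not <4
x=6: not <4
x=-3: <4, count = (-3)+(-3) = -6
x=13: not <4

-6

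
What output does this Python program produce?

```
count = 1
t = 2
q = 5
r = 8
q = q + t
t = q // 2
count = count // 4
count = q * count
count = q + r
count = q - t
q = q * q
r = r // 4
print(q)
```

q = 5+2 = 7
t = 7//2 = 3
count = 1//4 = 0
count = 7*0 = 0
count = 7+8 = 15
count = 7-3 = 4
q = 7*7 = 49
r = 8//4 = 2

49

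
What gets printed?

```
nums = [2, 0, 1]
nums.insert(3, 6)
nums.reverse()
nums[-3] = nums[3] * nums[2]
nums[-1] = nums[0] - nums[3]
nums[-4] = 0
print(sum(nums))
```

insert 6 at 3 → [2, 0, 1, 6]
reverse → [6, 1, 0, 2]
nums[-3] = nums[3]*nums[2] = 2*0 = 0 → [6, 0, 0, 2]
nums[-1] = nums[0]-nums[3] = 6-2 = 4 → [6, 0, 0, 4]
nums[-4] = 0 → [0, 0, 0, 4]
sum = 4

4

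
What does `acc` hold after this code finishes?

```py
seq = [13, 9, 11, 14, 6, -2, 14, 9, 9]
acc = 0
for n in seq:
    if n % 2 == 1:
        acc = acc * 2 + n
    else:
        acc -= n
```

223

n=13: odd, acc = 0*2+13 = 13
n=9: odd, acc = 13*2+9 = 35
n=11: odd, acc = 35*2+11 = 81
n=14: not odd, acc = 81-14 = 67
n=6: not odd, acc = 67-6 = 61
n=-2: not odd, acc = 61-(-2) = 63
n=14: not odd, acc = 63-14 = 49
n=9: odd, acc = 49*2+9 = 107
n=9: odd, acc = 107*2+9 = 223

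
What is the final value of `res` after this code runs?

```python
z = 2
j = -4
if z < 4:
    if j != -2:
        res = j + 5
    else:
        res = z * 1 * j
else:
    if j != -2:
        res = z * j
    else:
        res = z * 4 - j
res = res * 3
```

z=2, j=-4
z < 4 is True; j != -2 is True
→ res = j + 5 = 1
res = 1*3 = 3

3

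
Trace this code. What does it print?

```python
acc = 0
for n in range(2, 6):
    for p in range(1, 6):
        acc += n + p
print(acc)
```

n=2,p=1: acc = 0+3 = 3
n=2,p=2: acc = 3+4 = 7
n=2,p=3: acc = 7+5 = 12
n=2,p=4: acc = 12+6 = 18
n=2,p=5: acc = 18+7 = 25
n=3,p=1: acc = 25+4 = 29
n=3,p=2: acc = 29+5 = 34
n=3,p=3: acc = 34+6 = 40
n=3,p=4: acc = 40+7 = 47
n=3,p=5: acc = 47+8 = 55
n=4,p=1: acc = 55+5 = 60
n=4,p=2: acc = 60+6 = 66
n=4,p=3: acc = 66+7 = 73
n=4,p=4: acc = 73+8 = 81
n=4,p=5: acc = 81+9 = 90
n=5,p=1: acc = 90+6 = 96
n=5,p=2: acc = 96+7 = 103
n=5,p=3: acc = 103+8 = 111
n=5,p=4: acc = 111+9 = 120
n=5,p=5: acc = 120+10 = 130

130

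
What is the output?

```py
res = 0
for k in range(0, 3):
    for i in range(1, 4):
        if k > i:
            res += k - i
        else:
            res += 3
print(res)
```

25

k=0,i=1: not 0>1, res = 0+3 = 3
k=0,i=2: not 0>2, res = 3+3 = 6
k=0,i=3: not 0>3, res = 6+3 = 9
k=1,i=1: not 1>1, res = 9+3 = 12
k=1,i=2: not 1>2, res = 12+3 = 15
k=1,i=3: not 1>3, res = 15+3 = 18
k=2,i=1: 2>1, res = 18+1 = 19
k=2,i=2: not 2>2, res = 19+3 = 22
k=2,i=3: not 2>3, res = 22+3 = 25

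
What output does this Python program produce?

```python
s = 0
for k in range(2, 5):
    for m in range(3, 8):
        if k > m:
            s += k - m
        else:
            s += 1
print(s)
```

k=2,m=3: not 2>3, s = 0+1 = 1
k=2,m=4: not 2>4, s = 1+1 = 2
k=2,m=5: not 2>5, s = 2+1 = 3
k=2,m=6: not 2>6, s = 3+1 = 4
k=2,m=7: not 2>7, s = 4+1 = 5
k=3,m=3: not 3>3, s = 5+1 = 6
k=3,m=4: not 3>4, s = 6+1 = 7
k=3,m=5: not 3>5, s = 7+1 = 8
k=3,m=6: not 3>6, s = 8+1 = 9
k=3,m=7: not 3>7, s = 9+1 = 10
k=4,m=3: 4>3, s = 10+1 = 11
k=4,m=4: not 4>4, s = 11+1 = 12
k=4,m=5: not 4>5, s = 12+1 = 13
k=4,m=6: not 4>6, s = 13+1 = 14
k=4,m=7: not 4>7, s = 14+1 = 15

15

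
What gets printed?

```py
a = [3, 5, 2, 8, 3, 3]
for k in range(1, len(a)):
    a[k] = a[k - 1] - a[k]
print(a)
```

k=1: a[1] = 3-5 = -2 → [3, -2, 2, 8, 3, 3]
k=2: a[2] = (-2)-2 = -4 → [3, -2, -4, 8, 3, 3]
k=3: a[3] = (-4)-8 = -12 → [3, -2, -4, -12, 3, 3]
k=4: a[4] = (-12)-3 = -15 → [3, -2, -4, -12, -15, 3]
k=5: a[5] = (-15)-3 = -18 → [3, -2, -4, -12, -15, -18]

[3, -2, -4, -12, -15, -18]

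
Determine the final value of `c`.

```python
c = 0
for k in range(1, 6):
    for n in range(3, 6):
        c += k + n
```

105

k=1,n=3: c = 0+4 = 4
k=1,n=4: c = 4+5 = 9
k=1,n=5: c = 9+6 = 15
k=2,n=3: c = 15+5 = 20
k=2,n=4: c = 20+6 = 26
k=2,n=5: c = 26+7 = 33
k=3,n=3: c = 33+6 = 39
k=3,n=4: c = 39+7 = 46
k=3,n=5: c = 46+8 = 54
k=4,n=3: c = 54+7 = 61
k=4,n=4: c = 61+8 = 69
k=4,n=5: c = 69+9 = 78
k=5,n=3: c = 78+8 = 86
k=5,n=4: c = 86+9 = 95
k=5,n=5: c = 95+10 = 105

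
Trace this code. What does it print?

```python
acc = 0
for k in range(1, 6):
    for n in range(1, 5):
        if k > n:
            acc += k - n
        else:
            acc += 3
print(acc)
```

50

k=1,n=1: not 1>1, acc = 0+3 = 3
k=1,n=2: not 1>2, acc = 3+3 = 6
k=1,n=3: not 1>3, acc = 6+3 = 9
k=1,n=4: not 1>4, acc = 9+3 = 12
k=2,n=1: 2>1, acc = 12+1 = 13
k=2,n=2: not 2>2, acc = 13+3 = 16
k=2,n=3: not 2>3, acc = 16+3 = 19
k=2,n=4: not 2>4, acc = 19+3 = 22
k=3,n=1: 3>1, acc = 22+2 = 24
k=3,n=2: 3>2, acc = 24+1 = 25
k=3,n=3: not 3>3, acc = 25+3 = 28
k=3,n=4: not 3>4, acc = 28+3 = 31
k=4,n=1: 4>1, acc = 31+3 = 34
k=4,n=2: 4>2, acc = 34+2 = 36
k=4,n=3: 4>3, acc = 36+1 = 37
k=4,n=4: not 4>4, acc = 37+3 = 40
k=5,n=1: 5>1, acc = 40+4 = 44
k=5,n=2: 5>2, acc = 44+3 = 47
k=5,n=3: 5>3, acc = 47+2 = 49
k=5,n=4: 5>4, acc = 49+1 = 50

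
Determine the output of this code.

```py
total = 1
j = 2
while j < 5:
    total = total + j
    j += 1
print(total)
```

10

j=2: total = 1+2 = 3
j=3: total = 3+3 = 6
j=4: total = 6+4 = 10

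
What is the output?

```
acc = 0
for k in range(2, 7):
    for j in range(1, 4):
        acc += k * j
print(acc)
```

120

k=2,j=1: acc = 0+2 = 2
k=2,j=2: acc = 2+4 = 6
k=2,j=3: acc = 6+6 = 12
k=3,j=1: acc = 12+3 = 15
k=3,j=2: acc = 15+6 = 21
k=3,j=3: acc = 21+9 = 30
k=4,j=1: acc = 30+4 = 34
k=4,j=2: acc = 34+8 = 42
k=4,j=3: acc = 42+12 = 54
k=5,j=1: acc = 54+5 = 59
k=5,j=2: acc = 59+10 = 69
k=5,j=3: acc = 69+15 = 84
k=6,j=1: acc = 84+6 = 90
k=6,j=2: acc = 90+12 = 102
k=6,j=3: acc = 102+18 = 120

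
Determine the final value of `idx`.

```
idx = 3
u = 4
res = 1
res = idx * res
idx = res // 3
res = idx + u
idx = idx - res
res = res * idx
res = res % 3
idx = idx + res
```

-3

res = 3*1 = 3
idx = 3//3 = 1
res = 1+4 = 5
idx = 1-5 = -4
res = 5*(-4) = -20
res = (-20)%3 = 1
idx = (-4)+1 = -3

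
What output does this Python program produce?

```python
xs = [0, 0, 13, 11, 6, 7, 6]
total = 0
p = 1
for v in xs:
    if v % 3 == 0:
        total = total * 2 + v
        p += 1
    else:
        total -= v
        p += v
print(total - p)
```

v=0: %3==0, total = 0*2+0 = 0; p=2
v=0: %3==0, total = 0*2+0 = 0; p=3
v=13: not %3==0, total = 0-13 = -13; p=16
v=11: not %3==0, total = (-13)-11 = -24; p=27
v=6: %3==0, total = (-24)*2+6 = -42; p=28
v=7: not %3==0, total = (-42)-7 = -49; p=35
v=6: %3==0, total = (-49)*2+6 = -92; p=36
total-p = (-92)-36 = -128

-128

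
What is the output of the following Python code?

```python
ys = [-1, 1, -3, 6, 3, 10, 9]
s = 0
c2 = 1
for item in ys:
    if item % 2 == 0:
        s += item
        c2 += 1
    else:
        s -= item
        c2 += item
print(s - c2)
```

item=-1: not even, s = 0-(-1) = 1; c2=0
item=1: not even, s = 1-1 = 0; c2=1
item=-3: not even, s = 0-(-3) = 3; c2=-2
item=6: even, s = 3+6 = 9; c2=-1
item=3: not even, s = 9-3 = 6; c2=2
item=10: even, s = 6+10 = 16; c2=3
item=9: not even, s = 16-9 = 7; c2=12
s-c2 = 7-12 = -5

-5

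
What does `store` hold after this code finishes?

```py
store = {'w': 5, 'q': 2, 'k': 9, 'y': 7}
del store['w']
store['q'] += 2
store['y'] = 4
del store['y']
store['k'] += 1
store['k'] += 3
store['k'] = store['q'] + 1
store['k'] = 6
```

del 'w' → {'q': 2, 'k': 9, 'y': 7}
store['q'] = 2+2 = 4 → {'q': 4, 'k': 9, 'y': 7}
store['y'] = 4 → {'q': 4, 'k': 9, 'y': 4}
del 'y' → {'q': 4, 'k': 9}
store['k'] = 9+1 = 10 → {'q': 4, 'k': 10}
store['k'] = 10+3 = 13 → {'q': 4, 'k': 13}
store['k'] = store['q']+1 = 5 → {'q': 4, 'k': 5}
store['k'] = 6 → {'q': 4, 'k': 6}

{'q': 4, 'k': 6}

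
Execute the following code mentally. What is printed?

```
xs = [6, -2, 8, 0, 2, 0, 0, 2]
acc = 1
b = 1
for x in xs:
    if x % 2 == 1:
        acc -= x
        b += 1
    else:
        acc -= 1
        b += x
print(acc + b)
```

x=6: not odd, acc = 1-1 = 0; b=7
x=-2: not odd, acc = 0-1 = -1; b=5
x=8: not odd, acc = (-1)-1 = -2; b=13
x=0: not odd, acc = (-2)-1 = -3; b=13
x=2: not odd, acc = (-3)-1 = -4; b=15
x=0: not odd, acc = (-4)-1 = -5; b=15
x=0: not odd, acc = (-5)-1 = -6; b=15
x=2: not odd, acc = (-6)-1 = -7; b=17
acc+b = (-7)+17 = 10

10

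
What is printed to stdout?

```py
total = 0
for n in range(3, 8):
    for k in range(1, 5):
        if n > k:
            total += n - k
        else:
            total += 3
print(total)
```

n=3,k=1: 3>1, total = 0+2 = 2
n=3,k=2: 3>2, total = 2+1 = 3
n=3,k=3: not 3>3, total = 3+3 = 6
n=3,k=4: not 3>4, total = 6+3 = 9
n=4,k=1: 4>1, total = 9+3 = 12
n=4,k=2: 4>2, total = 12+2 = 14
n=4,k=3: 4>3, total = 14+1 = 15
n=4,k=4: not 4>4, total = 15+3 = 18
n=5,k=1: 5>1, total = 18+4 = 22
n=5,k=2: 5>2, total = 22+3 = 25
n=5,k=3: 5>3, total = 25+2 = 27
n=5,k=4: 5>4, total = 27+1 = 28
n=6,k=1: 6>1, total = 28+5 = 33
n=6,k=2: 6>2, total = 33+4 = 37
n=6,k=3: 6>3, total = 37+3 = 40
n=6,k=4: 6>4, total = 40+2 = 42
n=7,k=1: 7>1, total = 42+6 = 48
n=7,k=2: 7>2, total = 48+5 = 53
n=7,k=3: 7>3, total = 53+4 = 57
n=7,k=4: 7>4, total = 57+3 = 60

60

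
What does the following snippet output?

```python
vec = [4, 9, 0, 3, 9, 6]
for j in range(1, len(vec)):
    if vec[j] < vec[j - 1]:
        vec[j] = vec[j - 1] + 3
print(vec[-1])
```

21

j=1: 9>=4, unchanged → [4, 9, 0, 3, 9, 6]
j=2: 0<9, vec[2] = 9+3 = 12 → [4, 9, 12, 3, 9, 6]
j=3: 3<12, vec[3] = 12+3 = 15 → [4, 9, 12, 15, 9, 6]
j=4: 9<15, vec[4] = 15+3 = 18 → [4, 9, 12, 15, 18, 6]
j=5: 6<18, vec[5] = 18+3 = 21 → [4, 9, 12, 15, 18, 21]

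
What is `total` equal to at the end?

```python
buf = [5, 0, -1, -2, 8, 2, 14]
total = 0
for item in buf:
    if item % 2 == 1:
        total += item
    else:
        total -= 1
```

-1

item=5: odd, total = 0+5 = 5
item=0: not odd, total = 5-1 = 4
item=-1: odd, total = 4+(-1) = 3
item=-2: not odd, total = 3-1 = 2
item=8: not odd, total = 2-1 = 1
item=2: not odd, total = 1-1 = 0
item=14: not odd, total = 0-1 = -1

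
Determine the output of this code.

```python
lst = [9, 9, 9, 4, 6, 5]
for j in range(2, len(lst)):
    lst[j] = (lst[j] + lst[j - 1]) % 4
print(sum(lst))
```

23

j=2: lst[2] = (9+9)%4 = 2 → [9, 9, 2, 4, 6, 5]
j=3: lst[3] = (4+2)%4 = 2 → [9, 9, 2, 2, 6, 5]
j=4: lst[4] = (6+2)%4 = 0 → [9, 9, 2, 2, 0, 5]
j=5: lst[5] = (5+0)%4 = 1 → [9, 9, 2, 2, 0, 1]
sum = 23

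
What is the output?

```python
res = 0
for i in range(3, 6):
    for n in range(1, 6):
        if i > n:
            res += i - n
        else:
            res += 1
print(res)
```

25

i=3,n=1: 3>1, res = 0+2 = 2
i=3,n=2: 3>2, res = 2+1 = 3
i=3,n=3: not 3>3, res = 3+1 = 4
i=3,n=4: not 3>4, res = 4+1 = 5
i=3,n=5: not 3>5, res = 5+1 = 6
i=4,n=1: 4>1, res = 6+3 = 9
i=4,n=2: 4>2, res = 9+2 = 11
i=4,n=3: 4>3, res = 11+1 = 12
i=4,n=4: not 4>4, res = 12+1 = 13
i=4,n=5: not 4>5, res = 13+1 = 14
i=5,n=1: 5>1, res = 14+4 = 18
i=5,n=2: 5>2, res = 18+3 = 21
i=5,n=3: 5>3, res = 21+2 = 23
i=5,n=4: 5>4, res = 23+1 = 24
i=5,n=5: not 5>5, res = 24+1 = 25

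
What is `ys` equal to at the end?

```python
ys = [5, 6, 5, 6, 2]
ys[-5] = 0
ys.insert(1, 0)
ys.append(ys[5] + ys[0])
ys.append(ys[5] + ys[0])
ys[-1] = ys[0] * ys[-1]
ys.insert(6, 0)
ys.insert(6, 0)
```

ys[-5] = 0 → [0, 6, 5, 6, 2]
insert 0 at 1 → [0, 0, 6, 5, 6, 2]
append ys[5]+ys[0] = 2+0 = 2 → [0, 0, 6, 5, 6, 2, 2]
append ys[5]+ys[0] = 2+0 = 2 → [0, 0, 6, 5, 6, 2, 2, 2]
ys[-1] = ys[0]*ys[-1] = 0*2 = 0 → [0, 0, 6, 5, 6, 2, 2, 0]
insert 0 at 6 → [0, 0, 6, 5, 6, 2, 0, 2, 0]
insert 0 at 6 → [0, 0, 6, 5, 6, 2, 0, 0, 2, 0]

[0, 0, 6, 5, 6, 2, 0, 0, 2, 0]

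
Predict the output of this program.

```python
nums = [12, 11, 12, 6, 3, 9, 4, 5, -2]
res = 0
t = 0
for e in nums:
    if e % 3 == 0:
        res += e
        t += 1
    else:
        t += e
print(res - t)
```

e=12: %3==0, res = 0+12 = 12; t=1
e=11: not %3==0; t=12
e=12: %3==0, res = 12+12 = 24; t=13
e=6: %3==0, res = 24+6 = 30; t=14
e=3: %3==0, res = 30+3 = 33; t=15
e=9: %3==0, res = 33+9 = 42; t=16
e=4: not %3==0; t=20
e=5: not %3==0; t=25
e=-2: not %3==0; t=23
res-t = 42-23 = 19

19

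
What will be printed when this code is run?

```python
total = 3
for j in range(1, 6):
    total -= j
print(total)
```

-12

j=1: total = 3-1 = 2
j=2: total = 2-2 = 0
j=3: total = 0-3 = -3
j=4: total = (-3)-4 = -7
j=5: total = (-7)-5 = -12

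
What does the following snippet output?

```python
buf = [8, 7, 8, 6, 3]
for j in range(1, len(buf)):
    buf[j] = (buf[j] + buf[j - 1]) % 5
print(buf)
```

j=1: buf[1] = (7+8)%5 = 0 → [8, 0, 8, 6, 3]
j=2: buf[2] = (8+0)%5 = 3 → [8, 0, 3, 6, 3]
j=3: buf[3] = (6+3)%5 = 4 → [8, 0, 3, 4, 3]
j=4: buf[4] = (3+4)%5 = 2 → [8, 0, 3, 4, 2]

[8, 0, 3, 4, 2]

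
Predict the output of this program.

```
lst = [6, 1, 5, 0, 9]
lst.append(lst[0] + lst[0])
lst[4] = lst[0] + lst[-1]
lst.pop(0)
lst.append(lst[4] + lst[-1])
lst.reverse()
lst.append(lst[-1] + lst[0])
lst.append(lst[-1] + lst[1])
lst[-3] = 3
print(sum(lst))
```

124

append lst[0]+lst[0] = 6+6 = 12 → [6, 1, 5, 0, 9, 12]
lst[4] = lst[0]+lst[-1] = 6+12 = 18 → [6, 1, 5, 0, 18, 12]
pop(0) removes 6 → [1, 5, 0, 18, 12]
append lst[4]+lst[-1] = 12+12 = 24 → [1, 5, 0, 18, 12, 24]
reverse → [24, 12, 18, 0, 5, 1]
append lst[-1]+lst[0] = 1+24 = 25 → [24, 12, 18, 0, 5, 1, 25]
append lst[-1]+lst[1] = 25+12 = 37 → [24, 12, 18, 0, 5, 1, 25, 37]
lst[-3] = 3 → [24, 12, 18, 0, 5, 3, 25, 37]
sum = 124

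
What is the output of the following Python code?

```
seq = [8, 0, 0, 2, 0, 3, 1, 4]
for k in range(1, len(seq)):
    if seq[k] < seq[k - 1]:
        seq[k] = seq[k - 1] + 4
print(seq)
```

[8, 12, 16, 20, 24, 28, 32, 36]

k=1: 0<8, seq[1] = 8+4 = 12 → [8, 12, 0, 2, 0, 3, 1, 4]
k=2: 0<12, seq[2] = 12+4 = 16 → [8, 12, 16, 2, 0, 3, 1, 4]
k=3: 2<16, seq[3] = 16+4 = 20 → [8, 12, 16, 20, 0, 3, 1, 4]
k=4: 0<20, seq[4] = 20+4 = 24 → [8, 12, 16, 20, 24, 3, 1, 4]
k=5: 3<24, seq[5] = 24+4 = 28 → [8, 12, 16, 20, 24, 28, 1, 4]
k=6: 1<28, seq[6] = 28+4 = 32 → [8, 12, 16, 20, 24, 28, 32, 4]
k=7: 4<32, seq[7] = 32+4 = 36 → [8, 12, 16, 20, 24, 28, 32, 36]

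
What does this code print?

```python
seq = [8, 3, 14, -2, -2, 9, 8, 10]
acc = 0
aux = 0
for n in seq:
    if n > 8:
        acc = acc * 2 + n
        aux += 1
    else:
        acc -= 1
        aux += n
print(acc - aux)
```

40

n=8: not >8, acc = 0-1 = -1; aux=8
n=3: not >8, acc = (-1)-1 = -2; aux=11
n=14: >8, acc = (-2)*2+14 = 10; aux=12
n=-2: not >8, acc = 10-1 = 9; aux=10
n=-2: not >8, acc = 9-1 = 8; aux=8
n=9: >8, acc = 8*2+9 = 25; aux=9
n=8: not >8, acc = 25-1 = 24; aux=17
n=10: >8, acc = 24*2+10 = 58; aux=18
acc-aux = 58-18 = 40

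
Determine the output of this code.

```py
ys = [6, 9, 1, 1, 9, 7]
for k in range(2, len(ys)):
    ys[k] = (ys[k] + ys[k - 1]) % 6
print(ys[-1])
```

k=2: ys[2] = (1+9)%6 = 4 → [6, 9, 4, 1, 9, 7]
k=3: ys[3] = (1+4)%6 = 5 → [6, 9, 4, 5, 9, 7]
k=4: ys[4] = (9+5)%6 = 2 → [6, 9, 4, 5, 2, 7]
k=5: ys[5] = (7+2)%6 = 3 → [6, 9, 4, 5, 2, 3]

3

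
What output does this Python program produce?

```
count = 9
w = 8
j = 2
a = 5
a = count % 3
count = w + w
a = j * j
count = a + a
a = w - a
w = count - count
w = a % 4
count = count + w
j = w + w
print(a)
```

4

a = 9%3 = 0
count = 8+8 = 16
a = 2*2 = 4
count = 4+4 = 8
a = 8-4 = 4
w = 8-8 = 0
w = 4%4 = 0
count = 8+0 = 8
j = 0+0 = 0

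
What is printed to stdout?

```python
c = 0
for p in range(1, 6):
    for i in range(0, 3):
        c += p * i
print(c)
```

p=1,i=0: c = 0+0 = 0
p=1,i=1: c = 0+1 = 1
p=1,i=2: c = 1+2 = 3
p=2,i=0: c = 3+0 = 3
p=2,i=1: c = 3+2 = 5
p=2,i=2: c = 5+4 = 9
p=3,i=0: c = 9+0 = 9
p=3,i=1: c = 9+3 = 12
p=3,i=2: c = 12+6 = 18
p=4,i=0: c = 18+0 = 18
p=4,i=1: c = 18+4 = 22
p=4,i=2: c = 22+8 = 30
p=5,i=0: c = 30+0 = 30
p=5,i=1: c = 30+5 = 35
p=5,i=2: c = 35+10 = 45

45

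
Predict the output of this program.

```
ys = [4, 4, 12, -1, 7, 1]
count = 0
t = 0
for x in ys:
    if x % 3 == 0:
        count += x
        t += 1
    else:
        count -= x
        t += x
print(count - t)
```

x=4: not %3==0, count = 0-4 = -4; t=4
x=4: not %3==0, count = (-4)-4 = -8; t=8
x=12: %3==0, count = (-8)+12 = 4; t=9
x=-1: not %3==0, count = 4-(-1) = 5; t=8
x=7: not %3==0, count = 5-7 = -2; t=15
x=1: not %3==0, count = (-2)-1 = -3; t=16
count-t = (-3)-16 = -19

-19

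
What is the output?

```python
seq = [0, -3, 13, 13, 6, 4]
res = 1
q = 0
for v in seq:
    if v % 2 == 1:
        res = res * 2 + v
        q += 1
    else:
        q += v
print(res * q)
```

455

v=0: not odd; q=0
v=-3: odd, res = 1*2+(-3) = -1; q=1
v=13: odd, res = (-1)*2+13 = 11; q=2
v=13: odd, res = 11*2+13 = 35; q=3
v=6: not odd; q=9
v=4: not odd; q=13
res*q = 35*13 = 455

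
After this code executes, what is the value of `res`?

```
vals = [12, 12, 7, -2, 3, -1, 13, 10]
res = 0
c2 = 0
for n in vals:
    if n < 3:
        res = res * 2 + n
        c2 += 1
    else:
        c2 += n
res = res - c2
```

n=12: not <3; c2=12
n=12: not <3; c2=24
n=7: not <3; c2=31
n=-2: <3, res = 0*2+(-2) = -2; c2=32
n=3: not <3; c2=35
n=-1: <3, res = (-2)*2+(-1) = -5; c2=36
n=13: not <3; c2=49
n=10: not <3; c2=59
res-c2 = (-5)-59 = -64

-64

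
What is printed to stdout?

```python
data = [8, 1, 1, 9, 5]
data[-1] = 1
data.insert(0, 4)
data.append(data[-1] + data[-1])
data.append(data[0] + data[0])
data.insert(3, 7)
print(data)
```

data[-1] = 1 → [8, 1, 1, 9, 1]
insert 4 at 0 → [4, 8, 1, 1, 9, 1]
append data[-1]+data[-1] = 1+1 = 2 → [4, 8, 1, 1, 9, 1, 2]
append data[0]+data[0] = 4+4 = 8 → [4, 8, 1, 1, 9, 1, 2, 8]
insert 7 at 3 → [4, 8, 1, 7, 1, 9, 1, 2, 8]

[4, 8, 1, 7, 1, 9, 1, 2, 8]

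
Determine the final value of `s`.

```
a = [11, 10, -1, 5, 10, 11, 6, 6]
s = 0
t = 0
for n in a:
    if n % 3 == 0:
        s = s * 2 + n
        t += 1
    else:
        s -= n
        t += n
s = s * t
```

-7968

n=11: not %3==0, s = 0-11 = -11; t=11
n=10: not %3==0, s = (-11)-10 = -21; t=21
n=-1: not %3==0, s = (-21)-(-1) = -20; t=20
n=5: not %3==0, s = (-20)-5 = -25; t=25
n=10: not %3==0, s = (-25)-10 = -35; t=35
n=11: not %3==0, s = (-35)-11 = -46; t=46
n=6: %3==0, s = (-46)*2+6 = -86; t=47
n=6: %3==0, s = (-86)*2+6 = -166; t=48
s*t = (-166)*48 = -7968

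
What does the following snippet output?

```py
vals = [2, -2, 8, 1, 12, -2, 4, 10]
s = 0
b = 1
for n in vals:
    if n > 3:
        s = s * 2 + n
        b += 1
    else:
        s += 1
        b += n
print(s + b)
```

178

n=2: not >3, s = 0+1 = 1; b=3
n=-2: not >3, s = 1+1 = 2; b=1
n=8: >3, s = 2*2+8 = 12; b=2
n=1: not >3, s = 12+1 = 13; b=3
n=12: >3, s = 13*2+12 = 38; b=4
n=-2: not >3, s = 38+1 = 39; b=2
n=4: >3, s = 39*2+4 = 82; b=3
n=10: >3, s = 82*2+10 = 174; b=4
s+b = 174+4 = 178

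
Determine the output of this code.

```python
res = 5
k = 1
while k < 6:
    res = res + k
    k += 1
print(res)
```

k=1: res = 5+1 = 6
k=2: res = 6+2 = 8
k=3: res = 8+3 = 11
k=4: res = 11+4 = 15
k=5: res = 15+5 = 20

20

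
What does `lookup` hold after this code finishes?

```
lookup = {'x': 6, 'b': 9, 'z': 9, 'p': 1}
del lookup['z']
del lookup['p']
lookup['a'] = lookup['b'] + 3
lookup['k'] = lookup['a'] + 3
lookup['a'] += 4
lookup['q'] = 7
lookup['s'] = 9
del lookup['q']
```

{'x': 6, 'b': 9, 'a': 16, 'k': 15, 's': 9}

del 'z' → {'x': 6, 'b': 9, 'p': 1}
del 'p' → {'x': 6, 'b': 9}
lookup['a'] = lookup['b']+3 = 12 → {'x': 6, 'b': 9, 'a': 12}
lookup['k'] = lookup['a']+3 = 15 → {'x': 6, 'b': 9, 'a': 12, 'k': 15}
lookup['a'] = 12+4 = 16 → {'x': 6, 'b': 9, 'a': 16, 'k': 15}
lookup['q'] = 7 → {'x': 6, 'b': 9, 'a': 16, 'k': 15, 'q': 7}
lookup['s'] = 9 → {'x': 6, 'b': 9, 'a': 16, 'k': 15, 'q': 7, 's': 9}
del 'q' → {'x': 6, 'b': 9, 'a': 16, 'k': 15, 's': 9}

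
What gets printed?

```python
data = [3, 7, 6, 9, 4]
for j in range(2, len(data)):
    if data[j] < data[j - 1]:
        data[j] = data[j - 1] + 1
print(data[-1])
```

10

j=2: 6<7, data[2] = 7+1 = 8 → [3, 7, 8, 9, 4]
j=3: 9>=8, unchanged → [3, 7, 8, 9, 4]
j=4: 4<9, data[4] = 9+1 = 10 → [3, 7, 8, 9, 10]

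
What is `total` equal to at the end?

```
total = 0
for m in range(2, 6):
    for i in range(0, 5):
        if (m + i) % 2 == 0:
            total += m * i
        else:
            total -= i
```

m=2,i=0: even sum, total = 0+0 = 0
m=2,i=1: odd sum, total = 0-1 = -1
m=2,i=2: even sum, total = (-1)+4 = 3
m=2,i=3: odd sum, total = 3-3 = 0
m=2,i=4: even sum, total = 0+8 = 8
m=3,i=0: odd sum, total = 8-0 = 8
m=3,i=1: even sum, total = 8+3 = 11
m=3,i=2: odd sum, total = 11-2 = 9
m=3,i=3: even sum, total = 9+9 = 18
m=3,i=4: odd sum, total = 18-4 = 14
m=4,i=0: even sum, total = 14+0 = 14
m=4,i=1: odd sum, total = 14-1 = 13
m=4,i=2: even sum, total = 13+8 = 21
m=4,i=3: odd sum, total = 21-3 = 18
m=4,i=4: even sum, total = 18+16 = 34
m=5,i=0: odd sum, total = 34-0 = 34
m=5,i=1: even sum, total = 34+5 = 39
m=5,i=2: odd sum, total = 39-2 = 37
m=5,i=3: even sum, total = 37+15 = 52
m=5,i=4: odd sum, total = 52-4 = 48

48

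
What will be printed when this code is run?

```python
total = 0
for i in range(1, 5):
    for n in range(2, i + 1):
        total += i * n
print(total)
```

i=2,n=2: total = 0+4 = 4
i=3,n=2: total = 4+6 = 10
i=3,n=3: total = 10+9 = 19
i=4,n=2: total = 19+8 = 27
i=4,n=3: total = 27+12 = 39
i=4,n=4: total = 39+16 = 55

55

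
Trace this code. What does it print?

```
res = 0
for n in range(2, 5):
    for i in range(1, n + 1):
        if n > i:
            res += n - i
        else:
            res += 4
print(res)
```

22

n=2,i=1: 2>1, res = 0+1 = 1
n=2,i=2: not 2>2, res = 1+4 = 5
n=3,i=1: 3>1, res = 5+2 = 7
n=3,i=2: 3>2, res = 7+1 = 8
n=3,i=3: not 3>3, res = 8+4 = 12
n=4,i=1: 4>1, res = 12+3 = 15
n=4,i=2: 4>2, res = 15+2 = 17
n=4,i=3: 4>3, res = 17+1 = 18
n=4,i=4: not 4>4, res = 18+4 = 22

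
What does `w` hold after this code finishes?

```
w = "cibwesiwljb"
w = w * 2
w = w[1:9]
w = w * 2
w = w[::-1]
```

'lwisewbilwisewbi'

repeat ×2 → 'cibwesiwljbcibwesiwljb'
slice [1:9] → 'ibwesiwl'
repeat ×2 → 'ibwesiwlibwesiwl'
reverse → 'lwisewbilwisewbi'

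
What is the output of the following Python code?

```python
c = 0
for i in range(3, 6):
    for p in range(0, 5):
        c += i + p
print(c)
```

i=3,p=0: c = 0+3 = 3
i=3,p=1: c = 3+4 = 7
i=3,p=2: c = 7+5 = 12
i=3,p=3: c = 12+6 = 18
i=3,p=4: c = 18+7 = 25
i=4,p=0: c = 25+4 = 29
i=4,p=1: c = 29+5 = 34
i=4,p=2: c = 34+6 = 40
i=4,p=3: c = 40+7 = 47
i=4,p=4: c = 47+8 = 55
i=5,p=0: c = 55+5 = 60
i=5,p=1: c = 60+6 = 66
i=5,p=2: c = 66+7 = 73
i=5,p=3: c = 73+8 = 81
i=5,p=4: c = 81+9 = 90

90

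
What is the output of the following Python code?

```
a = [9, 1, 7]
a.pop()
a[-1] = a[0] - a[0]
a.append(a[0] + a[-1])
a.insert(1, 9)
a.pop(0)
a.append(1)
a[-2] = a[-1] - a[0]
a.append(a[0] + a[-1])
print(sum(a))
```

pop() removes 7 → [9, 1]
a[-1] = a[0]-a[0] = 9-9 = 0 → [9, 0]
append a[0]+a[-1] = 9+0 = 9 → [9, 0, 9]
insert 9 at 1 → [9, 9, 0, 9]
pop(0) removes 9 → [9, 0, 9]
append 1 → [9, 0, 9, 1]
a[-2] = a[-1]-a[0] = 1-9 = -8 → [9, 0, -8, 1]
append a[0]+a[-1] = 9+1 = 10 → [9, 0, -8, 1, 10]
sum = 12

12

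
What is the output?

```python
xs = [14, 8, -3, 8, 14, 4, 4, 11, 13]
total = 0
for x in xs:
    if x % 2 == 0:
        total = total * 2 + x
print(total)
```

708

x=14: even, total = 0*2+14 = 14
x=8: even, total = 14*2+8 = 36
x=-3: not even
x=8: even, total = 36*2+8 = 80
x=14: even, total = 80*2+14 = 174
x=4: even, total = 174*2+4 = 352
x=4: even, total = 352*2+4 = 708
x=11: not even
x=13: not even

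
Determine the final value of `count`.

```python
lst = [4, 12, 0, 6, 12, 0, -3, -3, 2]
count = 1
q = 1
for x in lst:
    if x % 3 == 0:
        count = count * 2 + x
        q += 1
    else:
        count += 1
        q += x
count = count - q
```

1194

x=4: not %3==0, count = 1+1 = 2; q=5
x=12: %3==0, count = 2*2+12 = 16; q=6
x=0: %3==0, count = 16*2+0 = 32; q=7
x=6: %3==0, count = 32*2+6 = 70; q=8
x=12: %3==0, count = 70*2+12 = 152; q=9
x=0: %3==0, count = 152*2+0 = 304; q=10
x=-3: %3==0, count = 304*2+(-3) = 605; q=11
x=-3: %3==0, count = 605*2+(-3) = 1207; q=12
x=2: not %3==0, count = 1207+1 = 1208; q=14
count-q = 1208-14 = 1194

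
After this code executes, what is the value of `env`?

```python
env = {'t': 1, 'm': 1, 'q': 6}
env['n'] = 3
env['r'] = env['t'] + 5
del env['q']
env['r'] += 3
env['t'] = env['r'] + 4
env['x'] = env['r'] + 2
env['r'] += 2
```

{'t': 13, 'm': 1, 'n': 3, 'r': 11, 'x': 11}

env['n'] = 3 → {'t': 1, 'm': 1, 'q': 6, 'n': 3}
env['r'] = env['t']+5 = 6 → {'t': 1, 'm': 1, 'q': 6, 'n': 3, 'r': 6}
del 'q' → {'t': 1, 'm': 1, 'n': 3, 'r': 6}
env['r'] = 6+3 = 9 → {'t': 1, 'm': 1, 'n': 3, 'r': 9}
env['t'] = env['r']+4 = 13 → {'t': 13, 'm': 1, 'n': 3, 'r': 9}
env['x'] = env['r']+2 = 11 → {'t': 13, 'm': 1, 'n': 3, 'r': 9, 'x': 11}
env['r'] = 9+2 = 11 → {'t': 13, 'm': 1, 'n': 3, 'r': 11, 'x': 11}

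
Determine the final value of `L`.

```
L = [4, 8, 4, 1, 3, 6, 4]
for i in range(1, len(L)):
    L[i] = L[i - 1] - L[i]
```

[4, -4, -8, -9, -12, -18, -22]

i=1: L[1] = 4-8 = -4 → [4, -4, 4, 1, 3, 6, 4]
i=2: L[2] = (-4)-4 = -8 → [4, -4, -8, 1, 3, 6, 4]
i=3: L[3] = (-8)-1 = -9 → [4, -4, -8, -9, 3, 6, 4]
i=4: L[4] = (-9)-3 = -12 → [4, -4, -8, -9, -12, 6, 4]
i=5: L[5] = (-12)-6 = -18 → [4, -4, -8, -9, -12, -18, 4]
i=6: L[6] = (-18)-4 = -22 → [4, -4, -8, -9, -12, -18, -22]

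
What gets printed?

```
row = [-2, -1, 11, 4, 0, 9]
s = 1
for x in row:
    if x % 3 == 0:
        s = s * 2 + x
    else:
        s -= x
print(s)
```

-35

x=-2: not %3==0, s = 1-(-2) = 3
x=-1: not %3==0, s = 3-(-1) = 4
x=11: not %3==0, s = 4-11 = -7
x=4: not %3==0, s = (-7)-4 = -11
x=0: %3==0, s = (-11)*2+0 = -22
x=9: %3==0, s = (-22)*2+9 = -35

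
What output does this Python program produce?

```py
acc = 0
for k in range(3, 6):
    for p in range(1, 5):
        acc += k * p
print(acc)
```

120

k=3,p=1: acc = 0+3 = 3
k=3,p=2: acc = 3+6 = 9
k=3,p=3: acc = 9+9 = 18
k=3,p=4: acc = 18+12 = 30
k=4,p=1: acc = 30+4 = 34
k=4,p=2: acc = 34+8 = 42
k=4,p=3: acc = 42+12 = 54
k=4,p=4: acc = 54+16 = 70
k=5,p=1: acc = 70+5 = 75
k=5,p=2: acc = 75+10 = 85
k=5,p=3: acc = 85+15 = 100
k=5,p=4: acc = 100+20 = 120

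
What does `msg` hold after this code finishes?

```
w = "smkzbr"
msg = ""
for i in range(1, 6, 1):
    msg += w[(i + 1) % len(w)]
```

i=1: add w[2]='k' → 'k'
i=2: add w[3]='z' → 'kz'
i=3: add w[4]='b' → 'kzb'
i=4: add w[5]='r' → 'kzbr'
i=5: add w[0]='s' → 'kzbrs'

'kzbrs'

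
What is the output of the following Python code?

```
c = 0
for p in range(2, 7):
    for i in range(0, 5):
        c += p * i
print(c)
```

200

p=2,i=0: c = 0+0 = 0
p=2,i=1: c = 0+2 = 2
p=2,i=2: c = 2+4 = 6
p=2,i=3: c = 6+6 = 12
p=2,i=4: c = 12+8 = 20
p=3,i=0: c = 20+0 = 20
p=3,i=1: c = 20+3 = 23
p=3,i=2: c = 23+6 = 29
p=3,i=3: c = 29+9 = 38
p=3,i=4: c = 38+12 = 50
p=4,i=0: c = 50+0 = 50
p=4,i=1: c = 50+4 = 54
p=4,i=2: c = 54+8 = 62
p=4,i=3: c = 62+12 = 74
p=4,i=4: c = 74+16 = 90
p=5,i=0: c = 90+0 = 90
p=5,i=1: c = 90+5 = 95
p=5,i=2: c = 95+10 = 105
p=5,i=3: c = 105+15 = 120
p=5,i=4: c = 120+20 = 140
p=6,i=0: c = 140+0 = 140
p=6,i=1: c = 140+6 = 146
p=6,i=2: c = 146+12 = 158
p=6,i=3: c = 158+18 = 176
p=6,i=4: c = 176+24 = 200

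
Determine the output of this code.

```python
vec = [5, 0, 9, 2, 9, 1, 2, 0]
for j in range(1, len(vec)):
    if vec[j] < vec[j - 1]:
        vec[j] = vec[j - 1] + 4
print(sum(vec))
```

128

j=1: 0<5, vec[1] = 5+4 = 9 → [5, 9, 9, 2, 9, 1, 2, 0]
j=2: 9>=9, unchanged → [5, 9, 9, 2, 9, 1, 2, 0]
j=3: 2<9, vec[3] = 9+4 = 13 → [5, 9, 9, 13, 9, 1, 2, 0]
j=4: 9<13, vec[4] = 13+4 = 17 → [5, 9, 9, 13, 17, 1, 2, 0]
j=5: 1<17, vec[5] = 17+4 = 21 → [5, 9, 9, 13, 17, 21, 2, 0]
j=6: 2<21, vec[6] = 21+4 = 25 → [5, 9, 9, 13, 17, 21, 25, 0]
j=7: 0<25, vec[7] = 25+4 = 29 → [5, 9, 9, 13, 17, 21, 25, 29]
sum = 128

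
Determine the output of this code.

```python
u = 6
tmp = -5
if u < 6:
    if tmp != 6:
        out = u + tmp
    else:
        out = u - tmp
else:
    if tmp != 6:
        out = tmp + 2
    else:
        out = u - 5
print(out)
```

-3

u=6, tmp=-5
u < 6 is False; tmp != 6 is True
→ out = tmp + 2 = -3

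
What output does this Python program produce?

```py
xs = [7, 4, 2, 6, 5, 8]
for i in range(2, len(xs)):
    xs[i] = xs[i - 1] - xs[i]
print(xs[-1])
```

-17

i=2: xs[2] = 4-2 = 2 → [7, 4, 2, 6, 5, 8]
i=3: xs[3] = 2-6 = -4 → [7, 4, 2, -4, 5, 8]
i=4: xs[4] = (-4)-5 = -9 → [7, 4, 2, -4, -9, 8]
i=5: xs[5] = (-9)-8 = -17 → [7, 4, 2, -4, -9, -17]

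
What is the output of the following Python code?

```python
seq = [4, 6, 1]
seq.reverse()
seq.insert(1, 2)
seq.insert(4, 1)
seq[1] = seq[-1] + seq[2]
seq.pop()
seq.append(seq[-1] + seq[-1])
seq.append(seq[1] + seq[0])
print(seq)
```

reverse → [1, 6, 4]
insert 2 at 1 → [1, 2, 6, 4]
insert 1 at 4 → [1, 2, 6, 4, 1]
seq[1] = seq[-1]+seq[2] = 1+6 = 7 → [1, 7, 6, 4, 1]
pop() removes 1 → [1, 7, 6, 4]
append seq[-1]+seq[-1] = 4+4 = 8 → [1, 7, 6, 4, 8]
append seq[1]+seq[0] = 7+1 = 8 → [1, 7, 6, 4, 8, 8]

[1, 7, 6, 4, 8, 8]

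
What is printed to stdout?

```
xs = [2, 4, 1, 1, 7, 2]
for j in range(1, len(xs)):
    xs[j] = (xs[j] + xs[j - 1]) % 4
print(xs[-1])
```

j=1: xs[1] = (4+2)%4 = 2 → [2, 2, 1, 1, 7, 2]
j=2: xs[2] = (1+2)%4 = 3 → [2, 2, 3, 1, 7, 2]
j=3: xs[3] = (1+3)%4 = 0 → [2, 2, 3, 0, 7, 2]
j=4: xs[4] = (7+0)%4 = 3 → [2, 2, 3, 0, 3, 2]
j=5: xs[5] = (2+3)%4 = 1 → [2, 2, 3, 0, 3, 1]

1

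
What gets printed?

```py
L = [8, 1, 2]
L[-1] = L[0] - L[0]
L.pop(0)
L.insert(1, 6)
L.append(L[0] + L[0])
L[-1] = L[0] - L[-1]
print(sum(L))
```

6

L[-1] = L[0]-L[0] = 8-8 = 0 → [8, 1, 0]
pop(0) removes 8 → [1, 0]
insert 6 at 1 → [1, 6, 0]
append L[0]+L[0] = 1+1 = 2 → [1, 6, 0, 2]
L[-1] = L[0]-L[-1] = 1-2 = -1 → [1, 6, 0, -1]
sum = 6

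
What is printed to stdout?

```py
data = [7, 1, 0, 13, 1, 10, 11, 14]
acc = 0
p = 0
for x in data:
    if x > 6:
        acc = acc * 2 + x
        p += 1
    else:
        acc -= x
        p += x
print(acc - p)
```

261

x=7: >6, acc = 0*2+7 = 7; p=1
x=1: not >6, acc = 7-1 = 6; p=2
x=0: not >6, acc = 6-0 = 6; p=2
x=13: >6, acc = 6*2+13 = 25; p=3
x=1: not >6, acc = 25-1 = 24; p=4
x=10: >6, acc = 24*2+10 = 58; p=5
x=11: >6, acc = 58*2+11 = 127; p=6
x=14: >6, acc = 127*2+14 = 268; p=7
acc-p = 268-7 = 261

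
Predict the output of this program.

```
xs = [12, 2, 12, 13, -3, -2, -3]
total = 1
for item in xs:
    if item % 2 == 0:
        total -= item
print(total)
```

-23

item=12: even, total = 1-12 = -11
item=2: even, total = (-11)-2 = -13
item=12: even, total = (-13)-12 = -25
item=13: not even
item=-3: not even
item=-2: even, total = (-25)-(-2) = -23
item=-3: not even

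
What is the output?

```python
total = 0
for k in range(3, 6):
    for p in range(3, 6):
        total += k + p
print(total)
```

k=3,p=3: total = 0+6 = 6
k=3,p=4: total = 6+7 = 13
k=3,p=5: total = 13+8 = 21
k=4,p=3: total = 21+7 = 28
k=4,p=4: total = 28+8 = 36
k=4,p=5: total = 36+9 = 45
k=5,p=3: total = 45+8 = 53
k=5,p=4: total = 53+9 = 62
k=5,p=5: total = 62+10 = 72

72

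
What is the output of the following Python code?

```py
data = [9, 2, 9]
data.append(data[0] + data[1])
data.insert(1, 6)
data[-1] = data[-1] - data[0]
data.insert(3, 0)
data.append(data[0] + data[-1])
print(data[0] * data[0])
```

81

append data[0]+data[1] = 9+2 = 11 → [9, 2, 9, 11]
insert 6 at 1 → [9, 6, 2, 9, 11]
data[-1] = data[-1]-data[0] = 11-9 = 2 → [9, 6, 2, 9, 2]
insert 0 at 3 → [9, 6, 2, 0, 9, 2]
append data[0]+data[-1] = 9+2 = 11 → [9, 6, 2, 0, 9, 2, 11]
data[0]*data[0] = 9*9 = 81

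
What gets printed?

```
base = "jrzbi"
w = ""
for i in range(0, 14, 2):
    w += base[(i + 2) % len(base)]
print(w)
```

i=0: add base[2]='z' → 'z'
i=2: add base[4]='i' → 'zi'
i=4: add base[1]='r' → 'zir'
i=6: add base[3]='b' → 'zirb'
i=8: add base[0]='j' → 'zirbj'
i=10: add base[2]='z' → 'zirbjz'
i=12: add base[4]='i' → 'zirbjzi'

zirbjzi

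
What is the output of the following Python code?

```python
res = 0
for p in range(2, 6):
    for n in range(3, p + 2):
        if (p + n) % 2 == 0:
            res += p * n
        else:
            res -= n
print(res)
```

40

p=2,n=3: odd sum, res = 0-3 = -3
p=3,n=3: even sum, res = (-3)+9 = 6
p=3,n=4: odd sum, res = 6-4 = 2
p=4,n=3: odd sum, res = 2-3 = -1
p=4,n=4: even sum, res = (-1)+16 = 15
p=4,n=5: odd sum, res = 15-5 = 10
p=5,n=3: even sum, res = 10+15 = 25
p=5,n=4: odd sum, res = 25-4 = 21
p=5,n=5: even sum, res = 21+25 = 46
p=5,n=6: odd sum, res = 46-6 = 40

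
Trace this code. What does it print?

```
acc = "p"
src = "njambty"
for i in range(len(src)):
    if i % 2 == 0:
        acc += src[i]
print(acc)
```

i=0: add 'n' → 'pn'
i=1: skip
i=2: add 'a' → 'pna'
i=3: skip
i=4: add 'b' → 'pnab'
i=5: skip
i=6: add 'y' → 'pnaby'

pnaby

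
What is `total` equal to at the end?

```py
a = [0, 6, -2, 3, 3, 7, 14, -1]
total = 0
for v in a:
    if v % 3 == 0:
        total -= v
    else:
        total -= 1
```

-16

v=0: %3==0, total = 0-0 = 0
v=6: %3==0, total = 0-6 = -6
v=-2: not %3==0, total = (-6)-1 = -7
v=3: %3==0, total = (-7)-3 = -10
v=3: %3==0, total = (-10)-3 = -13
v=7: not %3==0, total = (-13)-1 = -14
v=14: not %3==0, total = (-14)-1 = -15
v=-1: not %3==0, total = (-15)-1 = -16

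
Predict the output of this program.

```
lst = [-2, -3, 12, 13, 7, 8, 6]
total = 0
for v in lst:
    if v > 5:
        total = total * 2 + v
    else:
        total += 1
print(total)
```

v=-2: not >5, total = 0+1 = 1
v=-3: not >5, total = 1+1 = 2
v=12: >5, total = 2*2+12 = 16
v=13: >5, total = 16*2+13 = 45
v=7: >5, total = 45*2+7 = 97
v=8: >5, total = 97*2+8 = 202
v=6: >5, total = 202*2+6 = 410

410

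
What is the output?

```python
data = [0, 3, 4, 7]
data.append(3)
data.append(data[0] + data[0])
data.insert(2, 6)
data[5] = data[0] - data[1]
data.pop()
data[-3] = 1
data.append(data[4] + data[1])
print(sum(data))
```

24

append 3 → [0, 3, 4, 7, 3]
append data[0]+data[0] = 0+0 = 0 → [0, 3, 4, 7, 3, 0]
insert 6 at 2 → [0, 3, 6, 4, 7, 3, 0]
data[5] = data[0]-data[1] = 0-3 = -3 → [0, 3, 6, 4, 7, -3, 0]
pop() removes 0 → [0, 3, 6, 4, 7, -3]
data[-3] = 1 → [0, 3, 6, 1, 7, -3]
append data[4]+data[1] = 7+3 = 10 → [0, 3, 6, 1, 7, -3, 10]
sum = 24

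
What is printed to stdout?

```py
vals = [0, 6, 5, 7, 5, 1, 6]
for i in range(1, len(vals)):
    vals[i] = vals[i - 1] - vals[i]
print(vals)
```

[0, -6, -11, -18, -23, -24, -30]

i=1: vals[1] = 0-6 = -6 → [0, -6, 5, 7, 5, 1, 6]
i=2: vals[2] = (-6)-5 = -11 → [0, -6, -11, 7, 5, 1, 6]
i=3: vals[3] = (-11)-7 = -18 → [0, -6, -11, -18, 5, 1, 6]
i=4: vals[4] = (-18)-5 = -23 → [0, -6, -11, -18, -23, 1, 6]
i=5: vals[5] = (-23)-1 = -24 → [0, -6, -11, -18, -23, -24, 6]
i=6: vals[6] = (-24)-6 = -30 → [0, -6, -11, -18, -23, -24, -30]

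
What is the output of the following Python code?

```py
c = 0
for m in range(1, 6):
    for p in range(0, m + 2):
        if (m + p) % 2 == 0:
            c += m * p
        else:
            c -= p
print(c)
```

53

m=1,p=0: odd sum, c = 0-0 = 0
m=1,p=1: even sum, c = 0+1 = 1
m=1,p=2: odd sum, c = 1-2 = -1
m=2,p=0: even sum, c = (-1)+0 = -1
m=2,p=1: odd sum, c = (-1)-1 = -2
m=2,p=2: even sum, c = (-2)+4 = 2
m=2,p=3: odd sum, c = 2-3 = -1
m=3,p=0: odd sum, c = (-1)-0 = -1
m=3,p=1: even sum, c = (-1)+3 = 2
m=3,p=2: odd sum, c = 2-2 = 0
m=3,p=3: even sum, c = 0+9 = 9
m=3,p=4: odd sum, c = 9-4 = 5
m=4,p=0: even sum, c = 5+0 = 5
m=4,p=1: odd sum, c = 5-1 = 4
m=4,p=2: even sum, c = 4+8 = 12
m=4,p=3: odd sum, c = 12-3 = 9
m=4,p=4: even sum, c = 9+16 = 25
m=4,p=5: odd sum, c = 25-5 = 20
m=5,p=0: odd sum, c = 20-0 = 20
m=5,p=1: even sum, c = 20+5 = 25
m=5,p=2: odd sum, c = 25-2 = 23
m=5,p=3: even sum, c = 23+15 = 38
m=5,p=4: odd sum, c = 38-4 = 34
m=5,p=5: even sum, c = 34+25 = 59
m=5,p=6: odd sum, c = 59-6 = 53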